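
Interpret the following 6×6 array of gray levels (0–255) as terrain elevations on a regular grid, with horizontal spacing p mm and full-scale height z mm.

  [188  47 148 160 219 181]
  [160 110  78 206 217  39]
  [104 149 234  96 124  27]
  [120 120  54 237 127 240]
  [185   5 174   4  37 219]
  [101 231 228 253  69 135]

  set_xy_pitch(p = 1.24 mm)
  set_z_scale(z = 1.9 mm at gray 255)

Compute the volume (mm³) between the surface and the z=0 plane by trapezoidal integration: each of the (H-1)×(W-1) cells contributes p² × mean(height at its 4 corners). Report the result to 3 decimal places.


height_mm = gray/255 × 1.9; cell vol = 1.24² × mean(4 corners)
unit = 1.24² × 1.9 / (4×255) = 0.00286416 mm³ per gray-sum
row 0: Σ corner-gray over 5 cells = 2938  → 8.4149
row 1: Σ corner-gray over 5 cells = 2758  → 7.8993
row 2: Σ corner-gray over 5 cells = 2773  → 7.9423
row 3: Σ corner-gray over 5 cells = 2280  → 6.5303
row 4: Σ corner-gray over 5 cells = 2642  → 7.5671
Σ rows: total corner-gray = 13391  → 38.3539 mm³

38.354


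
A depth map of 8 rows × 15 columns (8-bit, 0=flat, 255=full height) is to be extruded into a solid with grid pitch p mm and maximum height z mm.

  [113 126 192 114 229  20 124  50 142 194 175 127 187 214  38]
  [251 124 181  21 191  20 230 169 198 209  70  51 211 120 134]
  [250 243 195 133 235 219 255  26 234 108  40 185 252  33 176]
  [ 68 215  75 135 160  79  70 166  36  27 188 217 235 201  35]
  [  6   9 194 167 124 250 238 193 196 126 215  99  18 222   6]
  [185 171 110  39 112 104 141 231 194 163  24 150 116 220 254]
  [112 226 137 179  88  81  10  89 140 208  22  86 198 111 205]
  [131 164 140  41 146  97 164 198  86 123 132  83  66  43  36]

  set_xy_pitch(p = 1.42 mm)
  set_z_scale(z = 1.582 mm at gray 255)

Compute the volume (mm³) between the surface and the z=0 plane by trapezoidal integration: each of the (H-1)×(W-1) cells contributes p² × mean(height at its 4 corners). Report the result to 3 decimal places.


height_mm = gray/255 × 1.582; cell vol = 1.42² × mean(4 corners)
unit = 1.42² × 1.582 / (4×255) = 0.0031274 mm³ per gray-sum
row 0: Σ corner-gray over 14 cells = 7914  → 24.7502
row 1: Σ corner-gray over 14 cells = 8717  → 27.2615
row 2: Σ corner-gray over 14 cells = 8453  → 26.4359
row 3: Σ corner-gray over 14 cells = 7825  → 24.4719
row 4: Σ corner-gray over 14 cells = 8103  → 25.3413
row 5: Σ corner-gray over 14 cells = 7456  → 23.3179
row 6: Σ corner-gray over 14 cells = 6600  → 20.6408
Σ rows: total corner-gray = 55068  → 172.2195 mm³

172.219


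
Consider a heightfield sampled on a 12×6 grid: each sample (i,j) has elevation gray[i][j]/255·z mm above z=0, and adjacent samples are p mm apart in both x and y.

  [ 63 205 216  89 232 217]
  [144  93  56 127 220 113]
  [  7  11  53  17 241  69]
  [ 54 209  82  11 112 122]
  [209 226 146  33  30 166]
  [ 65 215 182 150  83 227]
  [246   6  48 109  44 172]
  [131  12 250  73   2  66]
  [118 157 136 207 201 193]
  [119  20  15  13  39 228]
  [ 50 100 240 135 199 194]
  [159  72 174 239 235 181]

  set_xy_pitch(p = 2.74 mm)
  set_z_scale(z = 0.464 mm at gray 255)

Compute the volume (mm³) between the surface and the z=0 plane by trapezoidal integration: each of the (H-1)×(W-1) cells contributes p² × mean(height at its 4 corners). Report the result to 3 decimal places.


height_mm = gray/255 × 0.464; cell vol = 2.74² × mean(4 corners)
unit = 2.74² × 0.464 / (4×255) = 0.00341522 mm³ per gray-sum
row 0: Σ corner-gray over 5 cells = 3013  → 10.2901
row 1: Σ corner-gray over 5 cells = 1969  → 6.7246
row 2: Σ corner-gray over 5 cells = 1724  → 5.8878
row 3: Σ corner-gray over 5 cells = 2249  → 7.6808
row 4: Σ corner-gray over 5 cells = 2797  → 9.5524
row 5: Σ corner-gray over 5 cells = 2384  → 8.1419
row 6: Σ corner-gray over 5 cells = 1703  → 5.8161
row 7: Σ corner-gray over 5 cells = 2584  → 8.8249
row 8: Σ corner-gray over 5 cells = 2234  → 7.6296
row 9: Σ corner-gray over 5 cells = 2113  → 7.2164
row 10: Σ corner-gray over 5 cells = 3372  → 11.5161
Σ rows: total corner-gray = 26142  → 89.2807 mm³

89.281


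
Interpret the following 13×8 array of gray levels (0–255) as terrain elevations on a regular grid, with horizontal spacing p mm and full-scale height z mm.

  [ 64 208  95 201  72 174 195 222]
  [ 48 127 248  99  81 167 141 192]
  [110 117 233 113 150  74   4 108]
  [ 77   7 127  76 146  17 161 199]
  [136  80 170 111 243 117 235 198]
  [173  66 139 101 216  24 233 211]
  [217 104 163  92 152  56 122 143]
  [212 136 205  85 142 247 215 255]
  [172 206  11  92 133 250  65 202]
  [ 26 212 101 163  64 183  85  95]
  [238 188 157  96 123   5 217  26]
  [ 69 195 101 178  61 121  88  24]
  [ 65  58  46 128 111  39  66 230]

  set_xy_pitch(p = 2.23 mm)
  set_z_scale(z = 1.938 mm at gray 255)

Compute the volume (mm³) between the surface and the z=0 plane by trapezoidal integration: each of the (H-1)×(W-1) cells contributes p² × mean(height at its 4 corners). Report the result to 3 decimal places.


height_mm = gray/255 × 1.938; cell vol = 2.23² × mean(4 corners)
unit = 2.23² × 1.938 / (4×255) = 0.00944851 mm³ per gray-sum
row 0: Σ corner-gray over 7 cells = 4142  → 39.1357
row 1: Σ corner-gray over 7 cells = 3566  → 33.6934
row 2: Σ corner-gray over 7 cells = 2944  → 27.8164
row 3: Σ corner-gray over 7 cells = 3590  → 33.9202
row 4: Σ corner-gray over 7 cells = 4188  → 39.5704
row 5: Σ corner-gray over 7 cells = 3680  → 34.7705
row 6: Σ corner-gray over 7 cells = 4265  → 40.2979
row 7: Σ corner-gray over 7 cells = 4415  → 41.7152
row 8: Σ corner-gray over 7 cells = 3625  → 34.2508
row 9: Σ corner-gray over 7 cells = 3573  → 33.7595
row 10: Σ corner-gray over 7 cells = 3417  → 32.2856
row 11: Σ corner-gray over 7 cells = 2772  → 26.1913
Σ rows: total corner-gray = 44177  → 417.4068 mm³

417.407


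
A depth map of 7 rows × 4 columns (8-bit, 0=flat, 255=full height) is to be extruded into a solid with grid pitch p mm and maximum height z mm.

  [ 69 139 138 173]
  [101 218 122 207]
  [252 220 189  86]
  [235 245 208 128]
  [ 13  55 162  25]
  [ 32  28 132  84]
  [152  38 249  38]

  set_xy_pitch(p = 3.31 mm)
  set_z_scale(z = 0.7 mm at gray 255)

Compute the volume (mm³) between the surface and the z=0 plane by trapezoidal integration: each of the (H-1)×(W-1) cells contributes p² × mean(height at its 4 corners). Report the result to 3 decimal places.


height_mm = gray/255 × 0.7; cell vol = 3.31² × mean(4 corners)
unit = 3.31² × 0.7 / (4×255) = 0.00751889 mm³ per gray-sum
row 0: Σ corner-gray over 3 cells = 1784  → 13.4137
row 1: Σ corner-gray over 3 cells = 2144  → 16.1205
row 2: Σ corner-gray over 3 cells = 2425  → 18.2333
row 3: Σ corner-gray over 3 cells = 1741  → 13.0904
row 4: Σ corner-gray over 3 cells = 908  → 6.8272
row 5: Σ corner-gray over 3 cells = 1200  → 9.0227
Σ rows: total corner-gray = 10202  → 76.7077 mm³

76.708


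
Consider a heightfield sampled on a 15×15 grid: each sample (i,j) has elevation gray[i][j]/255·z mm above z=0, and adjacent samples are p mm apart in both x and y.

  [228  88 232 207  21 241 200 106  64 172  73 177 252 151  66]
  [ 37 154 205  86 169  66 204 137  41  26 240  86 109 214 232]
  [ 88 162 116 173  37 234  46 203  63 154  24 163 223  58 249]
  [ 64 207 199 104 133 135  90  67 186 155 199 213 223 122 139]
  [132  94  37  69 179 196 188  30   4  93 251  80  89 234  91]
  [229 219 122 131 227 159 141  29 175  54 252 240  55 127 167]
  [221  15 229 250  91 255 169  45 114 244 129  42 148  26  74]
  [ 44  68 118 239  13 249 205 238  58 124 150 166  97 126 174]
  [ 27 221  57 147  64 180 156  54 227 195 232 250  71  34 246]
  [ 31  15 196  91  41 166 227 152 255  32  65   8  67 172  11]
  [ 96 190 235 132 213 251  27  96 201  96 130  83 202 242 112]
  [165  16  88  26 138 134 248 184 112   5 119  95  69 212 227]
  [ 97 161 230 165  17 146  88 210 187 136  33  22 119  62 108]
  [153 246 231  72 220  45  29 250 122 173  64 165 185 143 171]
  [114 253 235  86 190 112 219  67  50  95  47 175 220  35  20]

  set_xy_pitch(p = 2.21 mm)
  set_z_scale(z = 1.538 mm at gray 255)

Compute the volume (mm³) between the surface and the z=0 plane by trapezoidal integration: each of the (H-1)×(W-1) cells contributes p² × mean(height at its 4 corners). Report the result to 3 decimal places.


784.536

height_mm = gray/255 × 1.538; cell vol = 2.21² × mean(4 corners)
unit = 2.21² × 1.538 / (4×255) = 0.00736446 mm³ per gray-sum
row 0: Σ corner-gray over 14 cells = 8005  → 58.9525
row 1: Σ corner-gray over 14 cells = 7392  → 54.4381
row 2: Σ corner-gray over 14 cells = 7918  → 58.3118
row 3: Σ corner-gray over 14 cells = 7580  → 55.8226
row 4: Σ corner-gray over 14 cells = 7569  → 55.7416
row 5: Σ corner-gray over 14 cells = 8067  → 59.4091
row 6: Σ corner-gray over 14 cells = 7729  → 56.9199
row 7: Σ corner-gray over 14 cells = 7969  → 58.6874
row 8: Σ corner-gray over 14 cells = 7065  → 52.0299
row 9: Σ corner-gray over 14 cells = 7420  → 54.6443
row 10: Σ corner-gray over 14 cells = 7688  → 56.6179
row 11: Σ corner-gray over 14 cells = 6641  → 48.9074
row 12: Σ corner-gray over 14 cells = 7571  → 55.7563
row 13: Σ corner-gray over 14 cells = 7916  → 58.2970
Σ rows: total corner-gray = 106530  → 784.5356 mm³


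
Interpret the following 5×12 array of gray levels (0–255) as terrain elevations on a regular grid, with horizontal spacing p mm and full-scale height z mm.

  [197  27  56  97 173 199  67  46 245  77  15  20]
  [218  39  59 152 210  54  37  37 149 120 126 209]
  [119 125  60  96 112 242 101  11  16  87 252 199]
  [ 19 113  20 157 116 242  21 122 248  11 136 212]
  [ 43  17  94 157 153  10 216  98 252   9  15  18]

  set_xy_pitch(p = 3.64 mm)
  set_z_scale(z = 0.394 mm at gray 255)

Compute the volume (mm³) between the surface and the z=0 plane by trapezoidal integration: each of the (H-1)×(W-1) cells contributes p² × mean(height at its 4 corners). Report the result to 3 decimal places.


99.084

height_mm = gray/255 × 0.394; cell vol = 3.64² × mean(4 corners)
unit = 3.64² × 0.394 / (4×255) = 0.00511798 mm³ per gray-sum
row 0: Σ corner-gray over 11 cells = 4614  → 23.6144
row 1: Σ corner-gray over 11 cells = 4915  → 25.1549
row 2: Σ corner-gray over 11 cells = 5125  → 26.2297
row 3: Σ corner-gray over 11 cells = 4706  → 24.0852
Σ rows: total corner-gray = 19360  → 99.0841 mm³


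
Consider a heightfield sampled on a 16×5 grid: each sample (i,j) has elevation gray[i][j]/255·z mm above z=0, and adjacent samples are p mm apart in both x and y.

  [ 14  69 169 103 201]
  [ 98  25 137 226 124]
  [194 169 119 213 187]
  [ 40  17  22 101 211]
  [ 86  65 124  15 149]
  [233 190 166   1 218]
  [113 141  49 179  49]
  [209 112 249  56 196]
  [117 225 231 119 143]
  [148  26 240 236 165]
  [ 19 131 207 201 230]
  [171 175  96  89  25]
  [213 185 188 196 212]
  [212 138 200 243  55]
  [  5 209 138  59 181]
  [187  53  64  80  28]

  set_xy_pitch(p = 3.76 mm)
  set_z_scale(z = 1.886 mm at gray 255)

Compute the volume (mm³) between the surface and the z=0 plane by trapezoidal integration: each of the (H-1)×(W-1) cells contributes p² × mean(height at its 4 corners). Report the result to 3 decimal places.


866.407

height_mm = gray/255 × 1.886; cell vol = 3.76² × mean(4 corners)
unit = 3.76² × 1.886 / (4×255) = 0.0261407 mm³ per gray-sum
row 0: Σ corner-gray over 4 cells = 1895  → 49.5366
row 1: Σ corner-gray over 4 cells = 2381  → 62.2410
row 2: Σ corner-gray over 4 cells = 1914  → 50.0333
row 3: Σ corner-gray over 4 cells = 1174  → 30.6892
row 4: Σ corner-gray over 4 cells = 1808  → 47.2624
row 5: Σ corner-gray over 4 cells = 2065  → 53.9805
row 6: Σ corner-gray over 4 cells = 2139  → 55.9150
row 7: Σ corner-gray over 4 cells = 2649  → 69.2467
row 8: Σ corner-gray over 4 cells = 2727  → 71.2857
row 9: Σ corner-gray over 4 cells = 2644  → 69.1160
row 10: Σ corner-gray over 4 cells = 2243  → 58.6336
row 11: Σ corner-gray over 4 cells = 2479  → 64.8028
row 12: Σ corner-gray over 4 cells = 2992  → 78.2130
row 13: Σ corner-gray over 4 cells = 2427  → 63.4435
row 14: Σ corner-gray over 4 cells = 1607  → 42.0081
Σ rows: total corner-gray = 33144  → 866.4073 mm³


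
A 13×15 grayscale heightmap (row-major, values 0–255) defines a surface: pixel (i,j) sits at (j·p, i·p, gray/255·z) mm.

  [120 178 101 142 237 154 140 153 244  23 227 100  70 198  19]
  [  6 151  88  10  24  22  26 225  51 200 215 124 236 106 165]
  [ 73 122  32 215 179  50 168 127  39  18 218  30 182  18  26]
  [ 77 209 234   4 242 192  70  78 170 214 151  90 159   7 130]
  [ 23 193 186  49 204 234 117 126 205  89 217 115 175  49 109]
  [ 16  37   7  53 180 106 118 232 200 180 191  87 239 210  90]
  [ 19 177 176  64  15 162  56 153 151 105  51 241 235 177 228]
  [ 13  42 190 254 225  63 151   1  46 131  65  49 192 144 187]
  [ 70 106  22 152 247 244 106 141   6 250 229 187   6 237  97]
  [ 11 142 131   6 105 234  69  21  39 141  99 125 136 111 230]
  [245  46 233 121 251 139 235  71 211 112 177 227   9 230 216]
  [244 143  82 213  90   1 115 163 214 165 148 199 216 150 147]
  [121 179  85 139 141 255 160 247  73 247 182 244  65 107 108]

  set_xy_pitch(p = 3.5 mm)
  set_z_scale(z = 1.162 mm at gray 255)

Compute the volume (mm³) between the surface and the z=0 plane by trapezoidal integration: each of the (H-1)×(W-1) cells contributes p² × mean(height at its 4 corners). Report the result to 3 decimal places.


height_mm = gray/255 × 1.162; cell vol = 3.5² × mean(4 corners)
unit = 3.5² × 1.162 / (4×255) = 0.0139554 mm³ per gray-sum
row 0: Σ corner-gray over 14 cells = 7200  → 100.4788
row 1: Σ corner-gray over 14 cells = 6022  → 84.0394
row 2: Σ corner-gray over 14 cells = 6742  → 94.0873
row 3: Σ corner-gray over 14 cells = 7897  → 110.2057
row 4: Σ corner-gray over 14 cells = 7836  → 109.3545
row 5: Σ corner-gray over 14 cells = 7559  → 105.4888
row 6: Σ corner-gray over 14 cells = 7079  → 98.7902
row 7: Σ corner-gray over 14 cells = 7339  → 102.4186
row 8: Σ corner-gray over 14 cells = 6992  → 97.5761
row 9: Σ corner-gray over 14 cells = 7544  → 105.2795
row 10: Σ corner-gray over 14 cells = 8774  → 122.4446
row 11: Σ corner-gray over 14 cells = 8666  → 120.9374
Σ rows: total corner-gray = 89650  → 1251.1009 mm³

1251.101


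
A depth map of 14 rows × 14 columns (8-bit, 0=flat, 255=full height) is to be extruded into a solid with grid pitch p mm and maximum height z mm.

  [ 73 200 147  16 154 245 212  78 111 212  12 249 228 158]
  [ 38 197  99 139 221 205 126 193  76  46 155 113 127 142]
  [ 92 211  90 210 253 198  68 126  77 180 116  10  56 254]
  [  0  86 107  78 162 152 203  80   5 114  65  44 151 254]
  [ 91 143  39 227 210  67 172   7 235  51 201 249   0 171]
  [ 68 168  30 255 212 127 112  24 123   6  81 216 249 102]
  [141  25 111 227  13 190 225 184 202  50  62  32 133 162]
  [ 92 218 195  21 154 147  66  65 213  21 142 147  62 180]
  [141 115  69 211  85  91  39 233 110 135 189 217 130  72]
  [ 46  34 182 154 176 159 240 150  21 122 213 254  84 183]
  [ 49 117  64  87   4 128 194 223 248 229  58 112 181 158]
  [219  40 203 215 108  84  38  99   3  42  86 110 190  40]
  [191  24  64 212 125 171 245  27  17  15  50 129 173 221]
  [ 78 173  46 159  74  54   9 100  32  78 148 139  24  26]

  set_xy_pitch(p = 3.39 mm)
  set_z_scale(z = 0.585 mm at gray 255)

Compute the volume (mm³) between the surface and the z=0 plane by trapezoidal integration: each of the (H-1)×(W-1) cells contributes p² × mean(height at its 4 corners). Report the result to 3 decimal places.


560.589

height_mm = gray/255 × 0.585; cell vol = 3.39² × mean(4 corners)
unit = 3.39² × 0.585 / (4×255) = 0.00659106 mm³ per gray-sum
row 0: Σ corner-gray over 13 cells = 7533  → 49.6504
row 1: Σ corner-gray over 13 cells = 7110  → 46.8624
row 2: Σ corner-gray over 13 cells = 6284  → 41.4182
row 3: Σ corner-gray over 13 cells = 6212  → 40.9436
row 4: Σ corner-gray over 13 cells = 6840  → 45.0828
row 5: Σ corner-gray over 13 cells = 6587  → 43.4153
row 6: Σ corner-gray over 13 cells = 6385  → 42.0839
row 7: Σ corner-gray over 13 cells = 6635  → 43.7317
row 8: Σ corner-gray over 13 cells = 7268  → 47.9038
row 9: Σ corner-gray over 13 cells = 7304  → 48.1411
row 10: Σ corner-gray over 13 cells = 6192  → 40.8118
row 11: Σ corner-gray over 13 cells = 5611  → 36.9824
row 12: Σ corner-gray over 13 cells = 5092  → 33.5617
Σ rows: total corner-gray = 85053  → 560.5892 mm³


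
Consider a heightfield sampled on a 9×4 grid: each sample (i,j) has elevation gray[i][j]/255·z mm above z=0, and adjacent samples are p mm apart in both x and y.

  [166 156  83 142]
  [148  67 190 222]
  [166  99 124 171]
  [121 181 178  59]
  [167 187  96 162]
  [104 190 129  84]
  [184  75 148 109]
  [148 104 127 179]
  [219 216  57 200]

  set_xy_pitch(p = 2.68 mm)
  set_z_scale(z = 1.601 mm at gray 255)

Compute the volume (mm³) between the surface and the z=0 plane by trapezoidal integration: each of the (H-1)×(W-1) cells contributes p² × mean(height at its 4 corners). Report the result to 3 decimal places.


height_mm = gray/255 × 1.601; cell vol = 2.68² × mean(4 corners)
unit = 2.68² × 1.601 / (4×255) = 0.0112736 mm³ per gray-sum
row 0: Σ corner-gray over 3 cells = 1670  → 18.8268
row 1: Σ corner-gray over 3 cells = 1667  → 18.7930
row 2: Σ corner-gray over 3 cells = 1681  → 18.9508
row 3: Σ corner-gray over 3 cells = 1793  → 20.2135
row 4: Σ corner-gray over 3 cells = 1721  → 19.4018
row 5: Σ corner-gray over 3 cells = 1565  → 17.6431
row 6: Σ corner-gray over 3 cells = 1528  → 17.2260
row 7: Σ corner-gray over 3 cells = 1754  → 19.7738
Σ rows: total corner-gray = 13379  → 150.8288 mm³

150.829


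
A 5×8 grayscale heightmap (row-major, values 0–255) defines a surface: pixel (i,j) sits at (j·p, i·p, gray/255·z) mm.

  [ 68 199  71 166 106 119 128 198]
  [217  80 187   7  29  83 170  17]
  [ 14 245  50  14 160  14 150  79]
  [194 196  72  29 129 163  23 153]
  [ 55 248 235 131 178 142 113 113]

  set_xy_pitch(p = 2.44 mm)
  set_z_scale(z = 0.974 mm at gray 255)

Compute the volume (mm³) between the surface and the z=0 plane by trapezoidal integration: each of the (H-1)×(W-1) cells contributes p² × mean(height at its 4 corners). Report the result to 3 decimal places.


71.962

height_mm = gray/255 × 0.974; cell vol = 2.44² × mean(4 corners)
unit = 2.44² × 0.974 / (4×255) = 0.0056851 mm³ per gray-sum
row 0: Σ corner-gray over 7 cells = 3190  → 18.1355
row 1: Σ corner-gray over 7 cells = 2705  → 15.3782
row 2: Σ corner-gray over 7 cells = 2930  → 16.6574
row 3: Σ corner-gray over 7 cells = 3833  → 21.7910
Σ rows: total corner-gray = 12658  → 71.9621 mm³


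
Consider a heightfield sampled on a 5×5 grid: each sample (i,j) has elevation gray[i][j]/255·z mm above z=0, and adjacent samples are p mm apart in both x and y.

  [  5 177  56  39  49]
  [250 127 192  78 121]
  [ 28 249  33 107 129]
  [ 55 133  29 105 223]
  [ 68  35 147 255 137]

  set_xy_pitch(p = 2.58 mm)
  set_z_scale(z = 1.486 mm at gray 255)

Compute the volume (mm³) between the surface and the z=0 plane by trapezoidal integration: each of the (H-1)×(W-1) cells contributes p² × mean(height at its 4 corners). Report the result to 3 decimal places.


72.741

height_mm = gray/255 × 1.486; cell vol = 2.58² × mean(4 corners)
unit = 2.58² × 1.486 / (4×255) = 0.00969746 mm³ per gray-sum
row 0: Σ corner-gray over 4 cells = 1763  → 17.0966
row 1: Σ corner-gray over 4 cells = 2100  → 20.3647
row 2: Σ corner-gray over 4 cells = 1747  → 16.9415
row 3: Σ corner-gray over 4 cells = 1891  → 18.3379
Σ rows: total corner-gray = 7501  → 72.7407 mm³


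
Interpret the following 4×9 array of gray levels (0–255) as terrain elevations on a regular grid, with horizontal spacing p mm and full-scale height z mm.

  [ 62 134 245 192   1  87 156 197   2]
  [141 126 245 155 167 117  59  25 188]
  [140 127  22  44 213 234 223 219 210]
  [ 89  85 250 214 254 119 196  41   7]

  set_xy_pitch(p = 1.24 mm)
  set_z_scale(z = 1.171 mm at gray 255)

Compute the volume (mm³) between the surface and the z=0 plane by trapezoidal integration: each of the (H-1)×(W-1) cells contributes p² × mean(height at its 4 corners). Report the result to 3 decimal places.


height_mm = gray/255 × 1.171; cell vol = 1.24² × mean(4 corners)
unit = 1.24² × 1.171 / (4×255) = 0.00176523 mm³ per gray-sum
row 0: Σ corner-gray over 8 cells = 4205  → 7.4228
row 1: Σ corner-gray over 8 cells = 4631  → 8.1748
row 2: Σ corner-gray over 8 cells = 4928  → 8.6990
Σ rows: total corner-gray = 13764  → 24.2966 mm³

24.297


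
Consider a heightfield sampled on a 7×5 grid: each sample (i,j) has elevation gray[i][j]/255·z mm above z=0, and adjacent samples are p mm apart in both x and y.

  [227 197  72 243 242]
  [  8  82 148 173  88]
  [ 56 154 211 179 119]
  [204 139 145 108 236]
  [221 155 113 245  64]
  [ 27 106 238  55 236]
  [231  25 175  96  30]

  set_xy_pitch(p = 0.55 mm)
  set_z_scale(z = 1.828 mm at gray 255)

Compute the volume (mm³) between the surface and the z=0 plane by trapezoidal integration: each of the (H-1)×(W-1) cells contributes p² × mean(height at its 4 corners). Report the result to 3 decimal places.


height_mm = gray/255 × 1.828; cell vol = 0.55² × mean(4 corners)
unit = 0.55² × 1.828 / (4×255) = 0.000542127 mm³ per gray-sum
row 0: Σ corner-gray over 4 cells = 2395  → 1.2984
row 1: Σ corner-gray over 4 cells = 2165  → 1.1737
row 2: Σ corner-gray over 4 cells = 2487  → 1.3483
row 3: Σ corner-gray over 4 cells = 2535  → 1.3743
row 4: Σ corner-gray over 4 cells = 2372  → 1.2859
row 5: Σ corner-gray over 4 cells = 1914  → 1.0376
Σ rows: total corner-gray = 13868  → 7.5182 mm³

7.518


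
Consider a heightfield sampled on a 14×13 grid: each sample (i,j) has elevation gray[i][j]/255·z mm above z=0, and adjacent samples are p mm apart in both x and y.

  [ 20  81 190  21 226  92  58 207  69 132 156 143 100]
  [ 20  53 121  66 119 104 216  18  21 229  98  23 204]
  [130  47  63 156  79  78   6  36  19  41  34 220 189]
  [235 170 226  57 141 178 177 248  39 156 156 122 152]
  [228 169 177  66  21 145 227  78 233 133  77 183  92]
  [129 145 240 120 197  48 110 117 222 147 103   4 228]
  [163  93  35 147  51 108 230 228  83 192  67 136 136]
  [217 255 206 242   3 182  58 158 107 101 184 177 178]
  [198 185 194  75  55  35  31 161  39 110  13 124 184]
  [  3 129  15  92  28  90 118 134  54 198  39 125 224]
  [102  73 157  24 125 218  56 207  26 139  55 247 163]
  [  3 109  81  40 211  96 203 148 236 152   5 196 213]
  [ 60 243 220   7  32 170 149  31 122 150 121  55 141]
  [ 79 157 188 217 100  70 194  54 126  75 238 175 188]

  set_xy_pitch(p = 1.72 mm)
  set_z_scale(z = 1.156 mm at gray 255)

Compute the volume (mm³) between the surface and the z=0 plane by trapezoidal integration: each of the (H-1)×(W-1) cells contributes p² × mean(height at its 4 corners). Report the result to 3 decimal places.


height_mm = gray/255 × 1.156; cell vol = 1.72² × mean(4 corners)
unit = 1.72² × 1.156 / (4×255) = 0.00335285 mm³ per gray-sum
row 0: Σ corner-gray over 12 cells = 5230  → 17.5354
row 1: Σ corner-gray over 12 cells = 4237  → 14.2060
row 2: Σ corner-gray over 12 cells = 5604  → 18.7894
row 3: Σ corner-gray over 12 cells = 7065  → 23.6879
row 4: Σ corner-gray over 12 cells = 6601  → 22.1322
row 5: Σ corner-gray over 12 cells = 6302  → 21.1297
row 6: Σ corner-gray over 12 cells = 6780  → 22.7323
row 7: Σ corner-gray over 12 cells = 6167  → 20.6770
row 8: Σ corner-gray over 12 cells = 4697  → 15.7484
row 9: Σ corner-gray over 12 cells = 5190  → 17.4013
row 10: Σ corner-gray over 12 cells = 6089  → 20.4155
row 11: Σ corner-gray over 12 cells = 5971  → 20.0199
row 12: Σ corner-gray over 12 cells = 6256  → 20.9755
Σ rows: total corner-gray = 76189  → 255.4505 mm³

255.451


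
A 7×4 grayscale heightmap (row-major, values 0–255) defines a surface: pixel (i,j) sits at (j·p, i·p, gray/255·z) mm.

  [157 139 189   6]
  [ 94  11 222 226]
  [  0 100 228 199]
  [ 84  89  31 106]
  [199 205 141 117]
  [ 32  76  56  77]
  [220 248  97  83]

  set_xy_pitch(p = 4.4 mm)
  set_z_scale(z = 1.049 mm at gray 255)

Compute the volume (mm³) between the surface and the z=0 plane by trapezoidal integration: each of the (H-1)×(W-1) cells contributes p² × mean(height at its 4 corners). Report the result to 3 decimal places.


height_mm = gray/255 × 1.049; cell vol = 4.4² × mean(4 corners)
unit = 4.4² × 1.049 / (4×255) = 0.0199104 mm³ per gray-sum
row 0: Σ corner-gray over 3 cells = 1605  → 31.9562
row 1: Σ corner-gray over 3 cells = 1641  → 32.6730
row 2: Σ corner-gray over 3 cells = 1285  → 25.5849
row 3: Σ corner-gray over 3 cells = 1438  → 28.6312
row 4: Σ corner-gray over 3 cells = 1381  → 27.4963
row 5: Σ corner-gray over 3 cells = 1366  → 27.1976
Σ rows: total corner-gray = 8716  → 173.5393 mm³

173.539


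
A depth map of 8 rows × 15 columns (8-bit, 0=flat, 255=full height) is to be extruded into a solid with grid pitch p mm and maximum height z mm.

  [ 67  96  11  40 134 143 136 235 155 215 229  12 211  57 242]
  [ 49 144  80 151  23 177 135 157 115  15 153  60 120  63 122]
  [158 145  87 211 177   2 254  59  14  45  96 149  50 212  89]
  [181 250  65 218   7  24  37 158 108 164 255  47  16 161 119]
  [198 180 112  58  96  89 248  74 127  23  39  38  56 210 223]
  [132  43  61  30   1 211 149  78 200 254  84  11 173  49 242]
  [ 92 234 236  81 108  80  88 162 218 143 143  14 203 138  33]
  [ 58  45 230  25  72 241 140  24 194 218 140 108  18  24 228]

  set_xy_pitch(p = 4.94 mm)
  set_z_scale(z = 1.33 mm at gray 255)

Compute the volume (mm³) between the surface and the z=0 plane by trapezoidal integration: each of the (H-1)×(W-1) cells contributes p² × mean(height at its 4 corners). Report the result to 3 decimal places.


1462.497

height_mm = gray/255 × 1.33; cell vol = 4.94² × mean(4 corners)
unit = 4.94² × 1.33 / (4×255) = 0.0318204 mm³ per gray-sum
row 0: Σ corner-gray over 14 cells = 6614  → 210.4600
row 1: Σ corner-gray over 14 cells = 6206  → 197.4773
row 2: Σ corner-gray over 14 cells = 6569  → 209.0281
row 3: Σ corner-gray over 14 cells = 6441  → 204.9551
row 4: Σ corner-gray over 14 cells = 6183  → 196.7454
row 5: Σ corner-gray over 14 cells = 6883  → 219.0197
row 6: Σ corner-gray over 14 cells = 7065  → 224.8110
Σ rows: total corner-gray = 45961  → 1462.4965 mm³


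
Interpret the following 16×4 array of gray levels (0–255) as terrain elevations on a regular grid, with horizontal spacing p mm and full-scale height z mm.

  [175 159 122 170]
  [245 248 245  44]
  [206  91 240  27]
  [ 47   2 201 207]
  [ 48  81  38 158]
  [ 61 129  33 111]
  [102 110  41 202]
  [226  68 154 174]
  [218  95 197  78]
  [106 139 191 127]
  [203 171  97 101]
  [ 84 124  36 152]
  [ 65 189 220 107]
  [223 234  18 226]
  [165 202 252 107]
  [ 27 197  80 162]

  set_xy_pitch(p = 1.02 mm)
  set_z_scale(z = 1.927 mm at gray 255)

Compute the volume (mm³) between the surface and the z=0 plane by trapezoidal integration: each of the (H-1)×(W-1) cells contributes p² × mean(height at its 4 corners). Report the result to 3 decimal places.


height_mm = gray/255 × 1.927; cell vol = 1.02² × mean(4 corners)
unit = 1.02² × 1.927 / (4×255) = 0.00196554 mm³ per gray-sum
row 0: Σ corner-gray over 3 cells = 2182  → 4.2888
row 1: Σ corner-gray over 3 cells = 2170  → 4.2652
row 2: Σ corner-gray over 3 cells = 1555  → 3.0564
row 3: Σ corner-gray over 3 cells = 1104  → 2.1700
row 4: Σ corner-gray over 3 cells = 940  → 1.8476
row 5: Σ corner-gray over 3 cells = 1102  → 2.1660
row 6: Σ corner-gray over 3 cells = 1450  → 2.8500
row 7: Σ corner-gray over 3 cells = 1724  → 3.3886
row 8: Σ corner-gray over 3 cells = 1773  → 3.4849
row 9: Σ corner-gray over 3 cells = 1733  → 3.4063
row 10: Σ corner-gray over 3 cells = 1396  → 2.7439
row 11: Σ corner-gray over 3 cells = 1546  → 3.0387
row 12: Σ corner-gray over 3 cells = 1943  → 3.8190
row 13: Σ corner-gray over 3 cells = 2133  → 4.1925
row 14: Σ corner-gray over 3 cells = 1923  → 3.7797
Σ rows: total corner-gray = 24674  → 48.4977 mm³

48.498


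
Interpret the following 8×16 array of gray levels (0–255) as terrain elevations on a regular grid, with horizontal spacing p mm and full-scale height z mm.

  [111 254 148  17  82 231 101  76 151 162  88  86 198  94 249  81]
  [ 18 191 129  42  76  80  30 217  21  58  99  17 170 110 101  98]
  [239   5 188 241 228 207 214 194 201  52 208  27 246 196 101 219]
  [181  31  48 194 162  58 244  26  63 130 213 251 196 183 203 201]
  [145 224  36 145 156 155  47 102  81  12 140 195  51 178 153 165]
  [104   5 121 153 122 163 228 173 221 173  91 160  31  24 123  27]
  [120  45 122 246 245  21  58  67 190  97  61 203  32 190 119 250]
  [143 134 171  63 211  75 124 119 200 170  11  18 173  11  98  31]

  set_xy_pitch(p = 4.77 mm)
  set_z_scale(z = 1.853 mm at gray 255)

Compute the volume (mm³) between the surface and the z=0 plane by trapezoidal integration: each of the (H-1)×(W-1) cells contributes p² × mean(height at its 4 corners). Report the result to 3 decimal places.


2239.086

height_mm = gray/255 × 1.853; cell vol = 4.77² × mean(4 corners)
unit = 4.77² × 1.853 / (4×255) = 0.0413344 mm³ per gray-sum
row 0: Σ corner-gray over 15 cells = 6864  → 283.7196
row 1: Σ corner-gray over 15 cells = 7872  → 325.3847
row 2: Σ corner-gray over 15 cells = 9460  → 391.0238
row 3: Σ corner-gray over 15 cells = 8046  → 332.5769
row 4: Σ corner-gray over 15 cells = 7367  → 304.5108
row 5: Σ corner-gray over 15 cells = 7469  → 308.7269
row 6: Σ corner-gray over 15 cells = 7092  → 293.1438
Σ rows: total corner-gray = 54170  → 2239.0863 mm³


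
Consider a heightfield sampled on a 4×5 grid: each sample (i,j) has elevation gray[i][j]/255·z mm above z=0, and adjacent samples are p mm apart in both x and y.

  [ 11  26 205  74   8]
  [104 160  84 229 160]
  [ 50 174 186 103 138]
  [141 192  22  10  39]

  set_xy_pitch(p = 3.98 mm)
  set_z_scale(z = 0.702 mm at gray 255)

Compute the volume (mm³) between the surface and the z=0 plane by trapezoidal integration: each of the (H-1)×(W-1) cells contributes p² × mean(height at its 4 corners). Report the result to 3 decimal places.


64.376

height_mm = gray/255 × 0.702; cell vol = 3.98² × mean(4 corners)
unit = 3.98² × 0.702 / (4×255) = 0.0109019 mm³ per gray-sum
row 0: Σ corner-gray over 4 cells = 1839  → 20.0486
row 1: Σ corner-gray over 4 cells = 2324  → 25.3361
row 2: Σ corner-gray over 4 cells = 1742  → 18.9911
Σ rows: total corner-gray = 5905  → 64.3759 mm³


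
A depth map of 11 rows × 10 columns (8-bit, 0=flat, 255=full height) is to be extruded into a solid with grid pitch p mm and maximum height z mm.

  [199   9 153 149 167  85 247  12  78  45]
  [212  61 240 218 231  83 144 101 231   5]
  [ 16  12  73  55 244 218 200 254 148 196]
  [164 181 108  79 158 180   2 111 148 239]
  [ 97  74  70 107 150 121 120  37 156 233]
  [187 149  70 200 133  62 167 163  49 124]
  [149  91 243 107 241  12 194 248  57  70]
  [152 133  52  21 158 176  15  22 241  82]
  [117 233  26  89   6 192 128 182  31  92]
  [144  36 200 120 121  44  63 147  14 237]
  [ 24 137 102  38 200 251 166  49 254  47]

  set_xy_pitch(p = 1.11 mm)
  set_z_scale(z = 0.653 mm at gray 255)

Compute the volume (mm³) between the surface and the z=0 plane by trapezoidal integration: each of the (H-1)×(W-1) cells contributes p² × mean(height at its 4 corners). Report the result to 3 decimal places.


height_mm = gray/255 × 0.653; cell vol = 1.11² × mean(4 corners)
unit = 1.11² × 0.653 / (4×255) = 0.000788786 mm³ per gray-sum
row 0: Σ corner-gray over 9 cells = 4879  → 3.8485
row 1: Σ corner-gray over 9 cells = 5455  → 4.3028
row 2: Σ corner-gray over 9 cells = 4957  → 3.9100
row 3: Σ corner-gray over 9 cells = 4337  → 3.4210
row 4: Σ corner-gray over 9 cells = 4297  → 3.3894
row 5: Σ corner-gray over 9 cells = 4902  → 3.8666
row 6: Σ corner-gray over 9 cells = 4475  → 3.5298
row 7: Σ corner-gray over 9 cells = 3853  → 3.0392
row 8: Σ corner-gray over 9 cells = 3854  → 3.0400
row 9: Σ corner-gray over 9 cells = 4336  → 3.4202
Σ rows: total corner-gray = 45345  → 35.7675 mm³

35.767


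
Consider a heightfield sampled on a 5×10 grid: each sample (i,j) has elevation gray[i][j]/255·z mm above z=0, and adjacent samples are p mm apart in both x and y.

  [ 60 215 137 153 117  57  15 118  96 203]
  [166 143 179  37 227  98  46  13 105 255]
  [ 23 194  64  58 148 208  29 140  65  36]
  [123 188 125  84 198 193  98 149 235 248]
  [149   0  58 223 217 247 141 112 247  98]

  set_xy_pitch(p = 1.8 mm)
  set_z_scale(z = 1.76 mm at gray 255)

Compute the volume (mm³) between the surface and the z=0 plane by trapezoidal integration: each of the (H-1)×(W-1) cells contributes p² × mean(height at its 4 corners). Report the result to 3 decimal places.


height_mm = gray/255 × 1.76; cell vol = 1.8² × mean(4 corners)
unit = 1.8² × 1.76 / (4×255) = 0.00559059 mm³ per gray-sum
row 0: Σ corner-gray over 9 cells = 4196  → 23.4581
row 1: Σ corner-gray over 9 cells = 3988  → 22.2953
row 2: Σ corner-gray over 9 cells = 4782  → 26.7342
row 3: Σ corner-gray over 9 cells = 5648  → 31.5756
Σ rows: total corner-gray = 18614  → 104.0632 mm³

104.063


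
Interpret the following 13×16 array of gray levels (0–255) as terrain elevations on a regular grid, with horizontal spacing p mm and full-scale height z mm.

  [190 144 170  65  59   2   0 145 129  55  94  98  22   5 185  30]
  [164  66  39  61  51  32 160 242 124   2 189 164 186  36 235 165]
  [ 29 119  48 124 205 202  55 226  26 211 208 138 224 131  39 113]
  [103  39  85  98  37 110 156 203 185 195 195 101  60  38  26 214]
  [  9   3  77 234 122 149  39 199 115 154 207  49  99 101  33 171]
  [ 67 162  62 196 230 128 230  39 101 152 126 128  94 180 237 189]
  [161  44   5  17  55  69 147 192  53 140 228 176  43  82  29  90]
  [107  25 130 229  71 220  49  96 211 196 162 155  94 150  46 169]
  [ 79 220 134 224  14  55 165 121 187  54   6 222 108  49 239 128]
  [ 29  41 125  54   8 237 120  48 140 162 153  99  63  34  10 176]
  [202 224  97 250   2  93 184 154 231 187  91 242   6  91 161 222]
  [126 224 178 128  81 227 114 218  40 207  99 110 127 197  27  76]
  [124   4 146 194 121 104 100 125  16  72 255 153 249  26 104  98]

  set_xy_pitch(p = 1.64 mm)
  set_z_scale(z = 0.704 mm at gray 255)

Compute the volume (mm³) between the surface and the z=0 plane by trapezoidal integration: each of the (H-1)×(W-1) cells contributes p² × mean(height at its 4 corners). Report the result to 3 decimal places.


height_mm = gray/255 × 0.704; cell vol = 1.64² × mean(4 corners)
unit = 1.64² × 0.704 / (4×255) = 0.00185635 mm³ per gray-sum
row 0: Σ corner-gray over 15 cells = 6069  → 11.2662
row 1: Σ corner-gray over 15 cells = 7557  → 14.0284
row 2: Σ corner-gray over 15 cells = 7427  → 13.7871
row 3: Σ corner-gray over 15 cells = 6715  → 12.4654
row 4: Σ corner-gray over 15 cells = 7728  → 14.3459
row 5: Σ corner-gray over 15 cells = 7197  → 13.3602
row 6: Σ corner-gray over 15 cells = 6755  → 12.5397
row 7: Σ corner-gray over 15 cells = 7747  → 14.3812
row 8: Σ corner-gray over 15 cells = 6596  → 12.2445
row 9: Σ corner-gray over 15 cells = 7243  → 13.4456
row 10: Σ corner-gray over 15 cells = 8606  → 15.9758
row 11: Σ corner-gray over 15 cells = 7716  → 14.3236
Σ rows: total corner-gray = 87356  → 162.1634 mm³

162.163


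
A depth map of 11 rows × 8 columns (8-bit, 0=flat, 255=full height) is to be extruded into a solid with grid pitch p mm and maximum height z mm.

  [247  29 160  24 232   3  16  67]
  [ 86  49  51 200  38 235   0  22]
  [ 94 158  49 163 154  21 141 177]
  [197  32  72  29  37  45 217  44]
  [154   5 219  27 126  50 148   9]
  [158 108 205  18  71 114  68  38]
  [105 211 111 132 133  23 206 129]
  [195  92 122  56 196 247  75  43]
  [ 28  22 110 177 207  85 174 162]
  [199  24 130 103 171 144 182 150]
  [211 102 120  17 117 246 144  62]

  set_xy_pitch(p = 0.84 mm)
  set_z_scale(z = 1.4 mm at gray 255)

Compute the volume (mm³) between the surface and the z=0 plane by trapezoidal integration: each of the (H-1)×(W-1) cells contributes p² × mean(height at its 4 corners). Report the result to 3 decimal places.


height_mm = gray/255 × 1.4; cell vol = 0.84² × mean(4 corners)
unit = 0.84² × 1.4 / (4×255) = 0.000968471 mm³ per gray-sum
row 0: Σ corner-gray over 7 cells = 2496  → 2.4173
row 1: Σ corner-gray over 7 cells = 2897  → 2.8057
row 2: Σ corner-gray over 7 cells = 2748  → 2.6614
row 3: Σ corner-gray over 7 cells = 2418  → 2.3418
row 4: Σ corner-gray over 7 cells = 2677  → 2.5926
row 5: Σ corner-gray over 7 cells = 3230  → 3.1282
row 6: Σ corner-gray over 7 cells = 3680  → 3.5640
row 7: Σ corner-gray over 7 cells = 3554  → 3.4419
row 8: Σ corner-gray over 7 cells = 3597  → 3.4836
row 9: Σ corner-gray over 7 cells = 3622  → 3.5078
Σ rows: total corner-gray = 30919  → 29.9441 mm³

29.944


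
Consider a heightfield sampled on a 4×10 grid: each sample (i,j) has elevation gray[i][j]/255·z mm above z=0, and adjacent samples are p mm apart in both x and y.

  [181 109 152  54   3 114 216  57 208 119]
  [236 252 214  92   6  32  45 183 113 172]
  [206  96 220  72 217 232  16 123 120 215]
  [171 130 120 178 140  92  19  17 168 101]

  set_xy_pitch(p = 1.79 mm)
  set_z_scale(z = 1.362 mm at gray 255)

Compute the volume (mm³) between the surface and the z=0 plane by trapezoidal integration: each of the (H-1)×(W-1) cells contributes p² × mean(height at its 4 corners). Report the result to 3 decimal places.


59.538

height_mm = gray/255 × 1.362; cell vol = 1.79² × mean(4 corners)
unit = 1.79² × 1.362 / (4×255) = 0.00427842 mm³ per gray-sum
row 0: Σ corner-gray over 9 cells = 4408  → 18.8593
row 1: Σ corner-gray over 9 cells = 4895  → 20.9428
row 2: Σ corner-gray over 9 cells = 4613  → 19.7363
Σ rows: total corner-gray = 13916  → 59.5384 mm³


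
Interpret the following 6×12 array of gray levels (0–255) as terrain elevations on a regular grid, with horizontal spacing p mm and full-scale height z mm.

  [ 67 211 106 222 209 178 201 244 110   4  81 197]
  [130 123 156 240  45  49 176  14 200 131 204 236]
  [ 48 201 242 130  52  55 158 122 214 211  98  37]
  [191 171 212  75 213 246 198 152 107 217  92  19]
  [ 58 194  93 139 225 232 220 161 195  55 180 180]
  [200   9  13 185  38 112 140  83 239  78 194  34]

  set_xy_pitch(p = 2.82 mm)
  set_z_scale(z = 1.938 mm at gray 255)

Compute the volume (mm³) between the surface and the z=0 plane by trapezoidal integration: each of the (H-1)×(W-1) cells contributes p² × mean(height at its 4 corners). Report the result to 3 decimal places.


489.580

height_mm = gray/255 × 1.938; cell vol = 2.82² × mean(4 corners)
unit = 2.82² × 1.938 / (4×255) = 0.0151096 mm³ per gray-sum
row 0: Σ corner-gray over 11 cells = 6438  → 97.2753
row 1: Σ corner-gray over 11 cells = 6093  → 92.0625
row 2: Σ corner-gray over 11 cells = 6627  → 100.1311
row 3: Σ corner-gray over 11 cells = 7202  → 108.8191
row 4: Σ corner-gray over 11 cells = 6042  → 91.2920
Σ rows: total corner-gray = 32402  → 489.5800 mm³


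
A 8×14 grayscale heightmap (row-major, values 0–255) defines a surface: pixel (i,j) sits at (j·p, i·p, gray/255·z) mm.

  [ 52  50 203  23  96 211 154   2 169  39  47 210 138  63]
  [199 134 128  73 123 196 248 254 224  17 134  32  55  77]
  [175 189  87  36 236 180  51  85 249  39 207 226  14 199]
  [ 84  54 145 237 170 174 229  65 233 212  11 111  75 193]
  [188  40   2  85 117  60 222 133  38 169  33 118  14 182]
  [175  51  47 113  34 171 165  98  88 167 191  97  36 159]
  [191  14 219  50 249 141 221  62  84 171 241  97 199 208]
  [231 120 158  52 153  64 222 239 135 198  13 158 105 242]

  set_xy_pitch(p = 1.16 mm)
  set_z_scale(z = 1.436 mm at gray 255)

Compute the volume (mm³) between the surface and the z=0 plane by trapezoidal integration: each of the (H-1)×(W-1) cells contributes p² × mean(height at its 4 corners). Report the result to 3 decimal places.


87.987

height_mm = gray/255 × 1.436; cell vol = 1.16² × mean(4 corners)
unit = 1.16² × 1.436 / (4×255) = 0.00189439 mm³ per gray-sum
row 0: Σ corner-gray over 13 cells = 6311  → 11.9555
row 1: Σ corner-gray over 13 cells = 7084  → 13.4199
row 2: Σ corner-gray over 13 cells = 7281  → 13.7931
row 3: Σ corner-gray over 13 cells = 6141  → 11.6335
row 4: Σ corner-gray over 13 cells = 5282  → 10.0062
row 5: Σ corner-gray over 13 cells = 6745  → 12.7777
row 6: Σ corner-gray over 13 cells = 7602  → 14.4012
Σ rows: total corner-gray = 46446  → 87.9870 mm³
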